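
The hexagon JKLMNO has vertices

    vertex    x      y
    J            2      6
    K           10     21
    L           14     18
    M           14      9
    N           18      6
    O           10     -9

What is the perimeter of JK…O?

|JK| = √((8)² + (15)²) = √289 = 17
|KL| = √((4)² + (-3)²) = √25 = 5
|LM| = √((0)² + (-9)²) = √81 = 9
|MN| = √((4)² + (-3)²) = √25 = 5
|NO| = √((-8)² + (-15)²) = √289 = 17
|OJ| = √((-8)² + (15)²) = √289 = 17
Perimeter = 17 + 5 + 9 + 5 + 17 + 17 = 70.

70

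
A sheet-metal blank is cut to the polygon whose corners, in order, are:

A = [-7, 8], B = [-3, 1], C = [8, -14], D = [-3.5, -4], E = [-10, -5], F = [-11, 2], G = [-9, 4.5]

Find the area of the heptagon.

Apply the surveyor's formula: 2A = Σ (x_i·y_{i+1} − x_{i+1}·y_i), indices taken mod 7.
Σ = (17) + (34) + (-81) + (-22.5) + (-75) + (-31.5) + (-40.5) = -199.5
Area = |Σ|/2 = 99.75.

99.75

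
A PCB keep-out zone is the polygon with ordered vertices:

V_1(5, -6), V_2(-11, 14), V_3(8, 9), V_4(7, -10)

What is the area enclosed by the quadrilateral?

171

Apply the shoelace formula: 2A = Σ (x_i·y_{i+1} − x_{i+1}·y_i), indices taken mod 4.
Σ = (4) + (-211) + (-143) + (8) = -342
Area = |Σ|/2 = 171.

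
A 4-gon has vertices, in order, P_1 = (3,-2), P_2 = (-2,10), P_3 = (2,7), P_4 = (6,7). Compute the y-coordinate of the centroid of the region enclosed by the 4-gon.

Apply the shoelace formula. First the cross-terms c_i = x_i·y_{i+1} − x_{i+1}·y_i:
  26, -34, -28, -33  ⇒  2A = -69, A = -34.5.
Then Σ (y_i + y_{i+1})·c_i = -927, so ȳ = -927 / (6·(-34.5)) = 103/23.

103/23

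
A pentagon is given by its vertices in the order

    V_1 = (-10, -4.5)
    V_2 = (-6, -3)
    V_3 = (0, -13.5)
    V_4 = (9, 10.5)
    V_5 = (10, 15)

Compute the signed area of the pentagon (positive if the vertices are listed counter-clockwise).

Apply the shoelace (surveyor's) formula: 2A = Σ (x_i·y_{i+1} − x_{i+1}·y_i), indices taken mod 5.
Σ = (3) + (81) + (121.5) + (30) + (105) = 340.5
Signed area = Σ/2 = 170.25 (positive ⇒ counter-clockwise traversal).

170.25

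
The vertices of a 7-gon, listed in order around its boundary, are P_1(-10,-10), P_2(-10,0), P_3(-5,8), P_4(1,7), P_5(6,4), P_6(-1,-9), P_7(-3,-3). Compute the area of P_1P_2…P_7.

Apply the shoelace (surveyor's) formula: 2A = Σ (x_i·y_{i+1} − x_{i+1}·y_i), indices taken mod 7.
P_1→P_2: (-10)(0) − (-10)(-10) = -100
P_2→P_3: (-10)(8) − (-5)(0) = -80
P_3→P_4: (-5)(7) − (1)(8) = -43
P_4→P_5: (1)(4) − (6)(7) = -38
P_5→P_6: (6)(-9) − (-1)(4) = -50
P_6→P_7: (-1)(-3) − (-3)(-9) = -24
P_7→P_1: (-3)(-10) − (-10)(-3) = 0
Σ = -335
Area = |Σ|/2 = 167.5.

167.5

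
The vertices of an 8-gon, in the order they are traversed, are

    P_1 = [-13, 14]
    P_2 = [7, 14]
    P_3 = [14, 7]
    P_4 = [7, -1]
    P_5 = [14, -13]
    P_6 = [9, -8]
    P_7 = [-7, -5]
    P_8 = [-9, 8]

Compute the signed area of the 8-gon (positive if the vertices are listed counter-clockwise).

-393

Cross-terms: -280, -147, -63, -77, 5, -101, -101, -22  ⇒  Σ = -786
Signed area = Σ/2 = -393 (negative ⇒ clockwise traversal).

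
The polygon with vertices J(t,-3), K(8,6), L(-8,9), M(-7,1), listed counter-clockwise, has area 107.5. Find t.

The doubled signed area Σ (x_i y_{i+1} − x_{i+1} y_i) is linear in t.
With t=0 it equals 220; the coefficient of t is 5 (from the two edges through J).
So 5·t + 220 = 2·107.5 = 215 ⇒ t = -1.

-1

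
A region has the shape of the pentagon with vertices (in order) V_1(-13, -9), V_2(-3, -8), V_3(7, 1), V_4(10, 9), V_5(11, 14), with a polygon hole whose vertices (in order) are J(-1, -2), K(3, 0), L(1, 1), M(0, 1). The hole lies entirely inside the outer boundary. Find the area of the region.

Outer boundary:
Apply the surveyor's formula: 2A = Σ (x_i·y_{i+1} − x_{i+1}·y_i), indices taken mod 5.
Σ = (77) + (53) + (53) + (41) + (83) = 307
Area = |Σ|/2 = 153.5.
Hole:
J→K: (-1)(0) − (3)(-2) = 6
K→L: (3)(1) − (1)(0) = 3
L→M: (1)(1) − (0)(1) = 1
M→J: (0)(-2) − (-1)(1) = 1
Σ = 11
Area = |Σ|/2 = 5.5.
Net area = 153.5 − 5.5 = 148.

148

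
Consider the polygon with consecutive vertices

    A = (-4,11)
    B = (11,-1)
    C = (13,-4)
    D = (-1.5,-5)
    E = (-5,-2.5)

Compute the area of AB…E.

Apply the shoelace formula: 2A = Σ (x_i·y_{i+1} − x_{i+1}·y_i), indices taken mod 5.
Cross-terms: -117, -31, -71, -21.25, -65  ⇒  Σ = -305.25
Area = |Σ|/2 = 152.625.

152.625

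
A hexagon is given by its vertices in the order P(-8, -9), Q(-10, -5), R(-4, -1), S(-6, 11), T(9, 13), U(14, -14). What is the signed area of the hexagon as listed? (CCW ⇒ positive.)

-416.5

Apply Gauss's area formula: 2A = Σ (x_i·y_{i+1} − x_{i+1}·y_i), indices taken mod 6.
P→Q: (-8)(-5) − (-10)(-9) = -50
Q→R: (-10)(-1) − (-4)(-5) = -10
R→S: (-4)(11) − (-6)(-1) = -50
S→T: (-6)(13) − (9)(11) = -177
T→U: (9)(-14) − (14)(13) = -308
U→P: (14)(-9) − (-8)(-14) = -238
Σ = -833
Signed area = Σ/2 = -416.5 (negative ⇒ clockwise traversal).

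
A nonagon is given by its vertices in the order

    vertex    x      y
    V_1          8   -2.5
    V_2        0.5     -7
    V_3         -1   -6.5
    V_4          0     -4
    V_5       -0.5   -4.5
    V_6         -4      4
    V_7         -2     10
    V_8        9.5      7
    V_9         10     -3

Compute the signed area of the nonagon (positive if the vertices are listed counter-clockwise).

-161.75

Σ = (-54.75) + (-10.25) + (4) + (-2) + (-20) + (-32) + (-109) + (-98.5) + (-1) = -323.5
Signed area = Σ/2 = -161.75 (negative ⇒ clockwise traversal).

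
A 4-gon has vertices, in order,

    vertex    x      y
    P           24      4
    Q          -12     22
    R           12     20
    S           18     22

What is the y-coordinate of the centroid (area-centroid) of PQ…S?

Apply the shoelace (surveyor's) formula. First the cross-terms c_i = x_i·y_{i+1} − x_{i+1}·y_i:
  576, -504, -96, -456  ⇒  2A = -480, A = -240.
Then Σ (y_i + y_{i+1})·c_i = -22080, so ȳ = -22080 / (6·(-240)) = 46/3.

46/3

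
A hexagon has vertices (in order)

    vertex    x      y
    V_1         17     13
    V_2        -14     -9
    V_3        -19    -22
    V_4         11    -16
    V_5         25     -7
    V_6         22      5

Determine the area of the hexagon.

Apply the shoelace (surveyor's) formula: 2A = Σ (x_i·y_{i+1} − x_{i+1}·y_i), indices taken mod 6.
Σ = (29) + (137) + (546) + (323) + (279) + (201) = 1515
Area = |Σ|/2 = 757.5.

757.5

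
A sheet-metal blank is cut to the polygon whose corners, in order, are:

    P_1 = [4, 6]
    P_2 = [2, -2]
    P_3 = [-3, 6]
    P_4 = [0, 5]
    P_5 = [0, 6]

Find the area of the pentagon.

Apply the shoelace formula: 2A = Σ (x_i·y_{i+1} − x_{i+1}·y_i), indices taken mod 5.
Σ = (-20) + (6) + (-15) + (0) + (-24) = -53
Area = |Σ|/2 = 26.5.

26.5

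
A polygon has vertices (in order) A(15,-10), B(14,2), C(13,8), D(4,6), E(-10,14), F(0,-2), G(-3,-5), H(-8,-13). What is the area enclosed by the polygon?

Σ = (170) + (86) + (46) + (116) + (20) + (-6) + (-1) + (275) = 706
Area = |Σ|/2 = 353.

353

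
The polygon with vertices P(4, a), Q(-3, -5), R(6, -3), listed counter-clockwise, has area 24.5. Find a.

Write out the shoelace sum; only the two edges meeting at P involve a:
2·Area = [(6·a − 4·(-3)) + (4·(-5) − (-3)·a)] + 39
       = 9·a + 31 = 49
⇒ a = 2.

2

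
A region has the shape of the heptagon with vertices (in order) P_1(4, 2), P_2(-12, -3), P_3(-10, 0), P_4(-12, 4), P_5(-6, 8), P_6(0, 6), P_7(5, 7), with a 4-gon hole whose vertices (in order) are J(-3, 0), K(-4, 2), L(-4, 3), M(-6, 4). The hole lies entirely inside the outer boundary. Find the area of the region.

Outer boundary:
Apply the shoelace (surveyor's) formula: 2A = Σ (x_i·y_{i+1} − x_{i+1}·y_i), indices taken mod 7.
Σ = (12) + (-30) + (-40) + (-72) + (-36) + (-30) + (-18) = -214
Area = |Σ|/2 = 107.
Hole:
J→K: (-3)(2) − (-4)(0) = -6
K→L: (-4)(3) − (-4)(2) = -4
L→M: (-4)(4) − (-6)(3) = 2
M→J: (-6)(0) − (-3)(4) = 12
Σ = 4
Area = |Σ|/2 = 2.
Net area = 107 − 2 = 105.

105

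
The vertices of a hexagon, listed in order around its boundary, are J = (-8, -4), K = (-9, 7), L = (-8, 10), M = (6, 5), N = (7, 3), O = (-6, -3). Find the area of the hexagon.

J→K: (-8)(7) − (-9)(-4) = -92
K→L: (-9)(10) − (-8)(7) = -34
L→M: (-8)(5) − (6)(10) = -100
M→N: (6)(3) − (7)(5) = -17
N→O: (7)(-3) − (-6)(3) = -3
O→J: (-6)(-4) − (-8)(-3) = 0
Σ = -246
Area = |Σ|/2 = 123.

123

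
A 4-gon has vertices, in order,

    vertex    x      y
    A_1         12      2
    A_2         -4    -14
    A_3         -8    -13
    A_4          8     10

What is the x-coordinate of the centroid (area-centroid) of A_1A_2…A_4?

Apply Gauss's area formula. First the cross-terms c_i = x_i·y_{i+1} − x_{i+1}·y_i:
  -160, -60, 24, -104  ⇒  2A = -300, A = -150.
Then Σ (x_i + x_{i+1})·c_i = -2640, so x̄ = -2640 / (6·(-150)) = 44/15.

44/15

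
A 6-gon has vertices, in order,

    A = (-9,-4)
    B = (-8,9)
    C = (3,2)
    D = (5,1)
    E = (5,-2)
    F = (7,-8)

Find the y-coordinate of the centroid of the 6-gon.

-26/57

Apply the shoelace formula. First the cross-terms c_i = x_i·y_{i+1} − x_{i+1}·y_i:
  -113, -43, -7, -15, -26, -100  ⇒  2A = -304, A = -152.
Then Σ (y_i + y_{i+1})·c_i = 416, so ȳ = 416 / (6·(-152)) = -26/57.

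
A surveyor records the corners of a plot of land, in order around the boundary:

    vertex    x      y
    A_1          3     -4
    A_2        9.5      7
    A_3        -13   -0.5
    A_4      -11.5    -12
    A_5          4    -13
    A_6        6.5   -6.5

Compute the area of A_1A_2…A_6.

Apply the shoelace formula: 2A = Σ (x_i·y_{i+1} − x_{i+1}·y_i), indices taken mod 6.
A_1→A_2: (3)(7) − (9.5)(-4) = 59
A_2→A_3: (9.5)(-0.5) − (-13)(7) = 86.25
A_3→A_4: (-13)(-12) − (-11.5)(-0.5) = 150.25
A_4→A_5: (-11.5)(-13) − (4)(-12) = 197.5
A_5→A_6: (4)(-6.5) − (6.5)(-13) = 58.5
A_6→A_1: (6.5)(-4) − (3)(-6.5) = -6.5
Σ = 545
Area = |Σ|/2 = 272.5.

272.5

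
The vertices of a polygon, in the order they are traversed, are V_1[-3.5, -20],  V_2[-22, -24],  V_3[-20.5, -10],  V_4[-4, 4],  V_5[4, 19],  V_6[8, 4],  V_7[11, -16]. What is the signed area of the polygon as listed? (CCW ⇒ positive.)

Apply the shoelace formula: 2A = Σ (x_i·y_{i+1} − x_{i+1}·y_i), indices taken mod 7.
Cross-terms: -356, -272, -122, -92, -136, -172, -276  ⇒  Σ = -1426
Signed area = Σ/2 = -713 (negative ⇒ clockwise traversal).

-713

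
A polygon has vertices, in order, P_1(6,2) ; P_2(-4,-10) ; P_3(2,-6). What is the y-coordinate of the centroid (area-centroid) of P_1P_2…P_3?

-14/3

Apply the shoelace (surveyor's) formula. First the cross-terms c_i = x_i·y_{i+1} − x_{i+1}·y_i:
  -52, 44, 40  ⇒  2A = 32, A = 16.
Then Σ (y_i + y_{i+1})·c_i = -448, so ȳ = -448 / (6·16) = -14/3.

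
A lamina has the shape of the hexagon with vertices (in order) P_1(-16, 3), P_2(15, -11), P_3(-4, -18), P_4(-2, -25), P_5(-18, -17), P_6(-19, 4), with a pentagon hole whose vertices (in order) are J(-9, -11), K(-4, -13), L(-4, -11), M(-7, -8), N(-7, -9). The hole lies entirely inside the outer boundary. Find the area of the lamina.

450

Outer boundary:
Apply Gauss's area formula: 2A = Σ (x_i·y_{i+1} − x_{i+1}·y_i), indices taken mod 6.
Cross-terms: 131, -314, 64, -416, -395, 7  ⇒  Σ = -923
Area = |Σ|/2 = 461.5.
Hole:
Apply the shoelace formula: 2A = Σ (x_i·y_{i+1} − x_{i+1}·y_i), indices taken mod 5.
Σ = (73) + (-8) + (-45) + (7) + (-4) = 23
Area = |Σ|/2 = 11.5.
Net area = 461.5 − 11.5 = 450.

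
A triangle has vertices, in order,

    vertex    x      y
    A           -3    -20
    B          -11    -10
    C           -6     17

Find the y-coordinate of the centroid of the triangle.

-13/3

Apply the surveyor's formula. First the cross-terms c_i = x_i·y_{i+1} − x_{i+1}·y_i:
  -190, -247, 171  ⇒  2A = -266, A = -133.
Then Σ (y_i + y_{i+1})·c_i = 3458, so ȳ = 3458 / (6·(-133)) = -13/3.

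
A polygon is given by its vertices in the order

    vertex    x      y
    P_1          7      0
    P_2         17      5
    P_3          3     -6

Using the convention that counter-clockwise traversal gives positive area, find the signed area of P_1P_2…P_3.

-20

Cross-terms: 35, -117, 42  ⇒  Σ = -40
Signed area = Σ/2 = -20 (negative ⇒ clockwise traversal).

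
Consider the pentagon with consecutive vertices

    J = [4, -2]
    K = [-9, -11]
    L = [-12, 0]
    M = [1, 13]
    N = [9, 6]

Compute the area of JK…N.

Apply Gauss's area formula: 2A = Σ (x_i·y_{i+1} − x_{i+1}·y_i), indices taken mod 5.
Σ = (-62) + (-132) + (-156) + (-111) + (-42) = -503
Area = |Σ|/2 = 251.5.

251.5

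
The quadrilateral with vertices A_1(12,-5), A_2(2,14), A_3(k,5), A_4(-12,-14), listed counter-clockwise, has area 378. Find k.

-10

Write out the shoelace sum; only the two edges meeting at A_3 involve k:
2·Area = [(2·5 − k·14) + (k·(-14) − (-12)·5)] + 406
       = -28·k + 476 = 756
⇒ k = -10.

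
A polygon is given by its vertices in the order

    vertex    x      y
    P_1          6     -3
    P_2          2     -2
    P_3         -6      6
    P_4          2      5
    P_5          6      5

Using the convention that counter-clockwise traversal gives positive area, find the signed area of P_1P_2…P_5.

-58

P_1→P_2: (6)(-2) − (2)(-3) = -6
P_2→P_3: (2)(6) − (-6)(-2) = 0
P_3→P_4: (-6)(5) − (2)(6) = -42
P_4→P_5: (2)(5) − (6)(5) = -20
P_5→P_1: (6)(-3) − (6)(5) = -48
Σ = -116
Signed area = Σ/2 = -58 (negative ⇒ clockwise traversal).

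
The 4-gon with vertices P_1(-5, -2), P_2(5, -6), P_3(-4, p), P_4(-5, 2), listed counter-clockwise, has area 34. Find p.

The doubled signed area Σ (x_i y_{i+1} − x_{i+1} y_i) is linear in p.
With p=0 it equals 28; the coefficient of p is 10 (from the two edges through P_3).
So 10·p + 28 = 2·34 = 68 ⇒ p = 4.

4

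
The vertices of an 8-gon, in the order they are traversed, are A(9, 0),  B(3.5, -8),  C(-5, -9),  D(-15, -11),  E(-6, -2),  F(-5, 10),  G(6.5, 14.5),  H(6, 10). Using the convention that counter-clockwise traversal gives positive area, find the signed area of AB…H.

-289.5

A→B: (9)(-8) − (3.5)(0) = -72
B→C: (3.5)(-9) − (-5)(-8) = -71.5
C→D: (-5)(-11) − (-15)(-9) = -80
D→E: (-15)(-2) − (-6)(-11) = -36
E→F: (-6)(10) − (-5)(-2) = -70
F→G: (-5)(14.5) − (6.5)(10) = -137.5
G→H: (6.5)(10) − (6)(14.5) = -22
H→A: (6)(0) − (9)(10) = -90
Σ = -579
Signed area = Σ/2 = -289.5 (negative ⇒ clockwise traversal).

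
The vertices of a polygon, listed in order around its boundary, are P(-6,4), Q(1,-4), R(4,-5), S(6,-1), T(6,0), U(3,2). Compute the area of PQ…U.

Apply the shoelace (surveyor's) formula: 2A = Σ (x_i·y_{i+1} − x_{i+1}·y_i), indices taken mod 6.
Σ = (20) + (11) + (26) + (6) + (12) + (24) = 99
Area = |Σ|/2 = 49.5.

49.5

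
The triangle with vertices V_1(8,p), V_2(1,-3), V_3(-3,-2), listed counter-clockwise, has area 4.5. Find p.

Write out the shoelace sum; only the two edges meeting at V_1 involve p:
2·Area = [((-3)·p − 8·(-2)) + (8·(-3) − 1·p)] + -11
       = -4·p + -19 = 9
⇒ p = -7.

-7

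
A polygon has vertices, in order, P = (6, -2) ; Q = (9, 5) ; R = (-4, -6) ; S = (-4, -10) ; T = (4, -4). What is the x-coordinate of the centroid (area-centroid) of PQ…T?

97/51

Apply Gauss's area formula. First the cross-terms c_i = x_i·y_{i+1} − x_{i+1}·y_i:
  48, -34, 16, 56, 16  ⇒  2A = 102, A = 51.
Then Σ (x_i + x_{i+1})·c_i = 582, so x̄ = 582 / (6·51) = 97/51.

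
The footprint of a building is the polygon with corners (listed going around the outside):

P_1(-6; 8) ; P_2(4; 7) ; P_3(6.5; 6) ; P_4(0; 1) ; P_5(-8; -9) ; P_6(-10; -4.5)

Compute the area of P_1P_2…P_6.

121

Apply the shoelace formula: 2A = Σ (x_i·y_{i+1} − x_{i+1}·y_i), indices taken mod 6.
Cross-terms: -74, -21.5, 6.5, 8, -54, -107  ⇒  Σ = -242
Area = |Σ|/2 = 121.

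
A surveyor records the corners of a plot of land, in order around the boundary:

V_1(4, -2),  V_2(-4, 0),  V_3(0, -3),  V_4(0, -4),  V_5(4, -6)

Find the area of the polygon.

18

Apply Gauss's area formula: 2A = Σ (x_i·y_{i+1} − x_{i+1}·y_i), indices taken mod 5.
Σ = (-8) + (12) + (0) + (16) + (16) = 36
Area = |Σ|/2 = 18.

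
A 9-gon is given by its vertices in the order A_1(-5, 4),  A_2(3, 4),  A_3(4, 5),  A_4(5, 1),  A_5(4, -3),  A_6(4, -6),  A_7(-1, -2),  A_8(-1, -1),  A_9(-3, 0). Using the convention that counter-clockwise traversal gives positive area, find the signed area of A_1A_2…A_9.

Apply the surveyor's formula: 2A = Σ (x_i·y_{i+1} − x_{i+1}·y_i), indices taken mod 9.
Cross-terms: -32, -1, -21, -19, -12, -14, -1, -3, -12  ⇒  Σ = -115
Signed area = Σ/2 = -57.5 (negative ⇒ clockwise traversal).

-57.5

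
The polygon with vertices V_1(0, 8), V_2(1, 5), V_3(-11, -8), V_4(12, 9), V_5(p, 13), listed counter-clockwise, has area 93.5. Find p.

5

The doubled signed area Σ (x_i y_{i+1} − x_{i+1} y_i) is linear in p.
With p=0 it equals 192; the coefficient of p is -1 (from the two edges through V_5).
So -1·p + 192 = 2·93.5 = 187 ⇒ p = 5.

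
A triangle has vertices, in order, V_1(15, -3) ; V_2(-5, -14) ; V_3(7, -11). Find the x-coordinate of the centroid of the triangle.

Apply the shoelace (surveyor's) formula. First the cross-terms c_i = x_i·y_{i+1} − x_{i+1}·y_i:
  -225, 153, 144  ⇒  2A = 72, A = 36.
Then Σ (x_i + x_{i+1})·c_i = 1224, so x̄ = 1224 / (6·36) = 17/3.

17/3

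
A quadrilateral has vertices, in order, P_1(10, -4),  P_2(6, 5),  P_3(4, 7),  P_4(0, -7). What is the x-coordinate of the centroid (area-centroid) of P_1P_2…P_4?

Apply the surveyor's formula. First the cross-terms c_i = x_i·y_{i+1} − x_{i+1}·y_i:
  74, 22, -28, 70  ⇒  2A = 138, A = 69.
Then Σ (x_i + x_{i+1})·c_i = 1992, so x̄ = 1992 / (6·69) = 332/69.

332/69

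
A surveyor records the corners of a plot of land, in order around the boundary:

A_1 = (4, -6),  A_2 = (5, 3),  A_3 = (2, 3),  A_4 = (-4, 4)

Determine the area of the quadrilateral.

39.5

Apply Gauss's area formula: 2A = Σ (x_i·y_{i+1} − x_{i+1}·y_i), indices taken mod 4.
A_1→A_2: (4)(3) − (5)(-6) = 42
A_2→A_3: (5)(3) − (2)(3) = 9
A_3→A_4: (2)(4) − (-4)(3) = 20
A_4→A_1: (-4)(-6) − (4)(4) = 8
Σ = 79
Area = |Σ|/2 = 39.5.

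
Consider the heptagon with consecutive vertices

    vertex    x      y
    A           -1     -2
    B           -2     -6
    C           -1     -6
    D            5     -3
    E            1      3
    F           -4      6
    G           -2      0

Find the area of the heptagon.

Cross-terms: 2, 6, 33, 18, 18, 12, 4  ⇒  Σ = 93
Area = |Σ|/2 = 46.5.

46.5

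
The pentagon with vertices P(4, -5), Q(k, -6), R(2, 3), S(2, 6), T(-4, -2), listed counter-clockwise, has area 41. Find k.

5

Write out the shoelace sum; only the two edges meeting at Q involve k:
2·Area = [(4·(-6) − k·(-5)) + (k·3 − 2·(-6))] + 54
       = 8·k + 42 = 82
⇒ k = 5.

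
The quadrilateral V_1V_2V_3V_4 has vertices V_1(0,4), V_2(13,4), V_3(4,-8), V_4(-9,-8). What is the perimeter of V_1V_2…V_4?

56

|V_1V_2| = √((13)² + (0)²) = √169 = 13
|V_2V_3| = √((-9)² + (-12)²) = √225 = 15
|V_3V_4| = √((-13)² + (0)²) = √169 = 13
|V_4V_1| = √((9)² + (12)²) = √225 = 15
Perimeter = 13 + 15 + 13 + 15 = 56.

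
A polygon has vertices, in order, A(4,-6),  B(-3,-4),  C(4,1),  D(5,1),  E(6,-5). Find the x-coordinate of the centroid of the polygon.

59/23

Apply the surveyor's formula. First the cross-terms c_i = x_i·y_{i+1} − x_{i+1}·y_i:
  -34, 13, -1, -31, -16  ⇒  2A = -69, A = -34.5.
Then Σ (x_i + x_{i+1})·c_i = -531, so x̄ = -531 / (6·(-34.5)) = 59/23.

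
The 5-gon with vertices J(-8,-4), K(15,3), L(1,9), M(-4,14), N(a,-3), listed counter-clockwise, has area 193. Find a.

-10

Write out the shoelace sum; only the two edges meeting at N involve a:
2·Area = [((-4)·(-3) − a·14) + (a·(-4) − (-8)·(-3))] + 218
       = -18·a + 206 = 386
⇒ a = -10.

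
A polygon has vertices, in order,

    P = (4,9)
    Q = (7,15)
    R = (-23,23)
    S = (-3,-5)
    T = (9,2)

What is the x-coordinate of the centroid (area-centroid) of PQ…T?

Apply the shoelace (surveyor's) formula. First the cross-terms c_i = x_i·y_{i+1} − x_{i+1}·y_i:
  -3, 506, 184, 39, 73  ⇒  2A = 799, A = 399.5.
Then Σ (x_i + x_{i+1})·c_i = -11730, so x̄ = -11730 / (6·399.5) = -230/47.

-230/47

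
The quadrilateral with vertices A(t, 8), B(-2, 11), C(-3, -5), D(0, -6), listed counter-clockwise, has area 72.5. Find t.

Write out the shoelace sum; only the two edges meeting at A involve t:
2·Area = [(0·8 − t·(-6)) + (t·11 − (-2)·8)] + 61
       = 17·t + 77 = 145
⇒ t = 4.

4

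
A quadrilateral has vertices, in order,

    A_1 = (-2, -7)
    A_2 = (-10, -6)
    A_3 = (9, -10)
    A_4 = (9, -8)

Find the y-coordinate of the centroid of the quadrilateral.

-283/35

Apply Gauss's area formula. First the cross-terms c_i = x_i·y_{i+1} − x_{i+1}·y_i:
  -58, 154, 18, -79  ⇒  2A = 35, A = 17.5.
Then Σ (y_i + y_{i+1})·c_i = -849, so ȳ = -849 / (6·17.5) = -283/35.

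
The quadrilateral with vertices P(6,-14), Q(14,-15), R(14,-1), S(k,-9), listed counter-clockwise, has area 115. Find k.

Write out the shoelace sum; only the two edges meeting at S involve k:
2·Area = [(14·(-9) − k·(-1)) + (k·(-14) − 6·(-9))] + 302
       = -13·k + 230 = 230
⇒ k = 0.

0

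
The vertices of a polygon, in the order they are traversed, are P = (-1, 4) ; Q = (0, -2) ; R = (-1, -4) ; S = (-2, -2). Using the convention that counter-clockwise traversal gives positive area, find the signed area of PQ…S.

-8

Σ = (2) + (-2) + (-6) + (-10) = -16
Signed area = Σ/2 = -8 (negative ⇒ clockwise traversal).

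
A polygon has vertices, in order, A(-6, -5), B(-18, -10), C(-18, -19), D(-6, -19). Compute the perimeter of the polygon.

|AB| = √((-12)² + (-5)²) = √169 = 13
|BC| = √((0)² + (-9)²) = √81 = 9
|CD| = √((12)² + (0)²) = √144 = 12
|DA| = √((0)² + (14)²) = √196 = 14
Perimeter = 13 + 9 + 12 + 14 = 48.

48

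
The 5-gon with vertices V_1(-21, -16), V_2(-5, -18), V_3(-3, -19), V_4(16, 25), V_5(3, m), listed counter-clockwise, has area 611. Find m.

Write out the shoelace sum; only the two edges meeting at V_5 involve m:
2·Area = [(16·m − 3·25) + (3·(-16) − (-21)·m)] + 568
       = 37·m + 445 = 1222
⇒ m = 21.

21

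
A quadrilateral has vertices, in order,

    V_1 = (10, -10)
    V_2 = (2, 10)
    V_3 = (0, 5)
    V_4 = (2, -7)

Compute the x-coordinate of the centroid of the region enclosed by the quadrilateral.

4

Apply the surveyor's formula. First the cross-terms c_i = x_i·y_{i+1} − x_{i+1}·y_i:
  120, 10, -10, 50  ⇒  2A = 170, A = 85.
Then Σ (x_i + x_{i+1})·c_i = 2040, so x̄ = 2040 / (6·85) = 4.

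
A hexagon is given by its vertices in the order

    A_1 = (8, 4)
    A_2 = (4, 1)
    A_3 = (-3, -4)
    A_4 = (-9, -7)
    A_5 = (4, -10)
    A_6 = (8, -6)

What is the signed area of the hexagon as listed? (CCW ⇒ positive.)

109

Apply Gauss's area formula: 2A = Σ (x_i·y_{i+1} − x_{i+1}·y_i), indices taken mod 6.
Σ = (-8) + (-13) + (-15) + (118) + (56) + (80) = 218
Signed area = Σ/2 = 109 (positive ⇒ counter-clockwise traversal).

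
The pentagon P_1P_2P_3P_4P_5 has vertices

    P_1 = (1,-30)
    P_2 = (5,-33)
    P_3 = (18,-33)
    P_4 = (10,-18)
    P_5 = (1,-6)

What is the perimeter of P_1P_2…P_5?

74

|P_1P_2| = √((4)² + (-3)²) = √25 = 5
|P_2P_3| = √((13)² + (0)²) = √169 = 13
|P_3P_4| = √((-8)² + (15)²) = √289 = 17
|P_4P_5| = √((-9)² + (12)²) = √225 = 15
|P_5P_1| = √((0)² + (-24)²) = √576 = 24
Perimeter = 5 + 13 + 17 + 15 + 24 = 74.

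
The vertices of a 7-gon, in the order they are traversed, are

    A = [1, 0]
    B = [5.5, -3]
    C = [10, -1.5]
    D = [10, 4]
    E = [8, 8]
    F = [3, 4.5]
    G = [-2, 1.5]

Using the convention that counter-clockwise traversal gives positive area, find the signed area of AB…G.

Apply the shoelace formula: 2A = Σ (x_i·y_{i+1} − x_{i+1}·y_i), indices taken mod 7.
A→B: (1)(-3) − (5.5)(0) = -3
B→C: (5.5)(-1.5) − (10)(-3) = 21.75
C→D: (10)(4) − (10)(-1.5) = 55
D→E: (10)(8) − (8)(4) = 48
E→F: (8)(4.5) − (3)(8) = 12
F→G: (3)(1.5) − (-2)(4.5) = 13.5
G→A: (-2)(0) − (1)(1.5) = -1.5
Σ = 145.75
Signed area = Σ/2 = 72.875 (positive ⇒ counter-clockwise traversal).

72.875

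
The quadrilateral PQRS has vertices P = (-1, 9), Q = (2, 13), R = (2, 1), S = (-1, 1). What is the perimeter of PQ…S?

|PQ| = √((3)² + (4)²) = √25 = 5
|QR| = √((0)² + (-12)²) = √144 = 12
|RS| = √((-3)² + (0)²) = √9 = 3
|SP| = √((0)² + (8)²) = √64 = 8
Perimeter = 5 + 12 + 3 + 8 = 28.

28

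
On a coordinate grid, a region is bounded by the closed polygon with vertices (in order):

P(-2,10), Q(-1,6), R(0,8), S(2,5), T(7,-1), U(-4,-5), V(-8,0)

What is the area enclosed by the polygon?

111

P→Q: (-2)(6) − (-1)(10) = -2
Q→R: (-1)(8) − (0)(6) = -8
R→S: (0)(5) − (2)(8) = -16
S→T: (2)(-1) − (7)(5) = -37
T→U: (7)(-5) − (-4)(-1) = -39
U→V: (-4)(0) − (-8)(-5) = -40
V→P: (-8)(10) − (-2)(0) = -80
Σ = -222
Area = |Σ|/2 = 111.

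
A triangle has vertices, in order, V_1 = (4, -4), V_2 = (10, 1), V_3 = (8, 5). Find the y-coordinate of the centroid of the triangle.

2/3

Apply the surveyor's formula. First the cross-terms c_i = x_i·y_{i+1} − x_{i+1}·y_i:
  44, 42, -52  ⇒  2A = 34, A = 17.
Then Σ (y_i + y_{i+1})·c_i = 68, so ȳ = 68 / (6·17) = 2/3.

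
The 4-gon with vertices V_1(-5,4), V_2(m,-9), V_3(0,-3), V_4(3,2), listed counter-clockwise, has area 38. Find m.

Write out the shoelace sum; only the two edges meeting at V_2 involve m:
2·Area = [((-5)·(-9) − m·4) + (m·(-3) − 0·(-9))] + 31
       = -7·m + 76 = 76
⇒ m = 0.

0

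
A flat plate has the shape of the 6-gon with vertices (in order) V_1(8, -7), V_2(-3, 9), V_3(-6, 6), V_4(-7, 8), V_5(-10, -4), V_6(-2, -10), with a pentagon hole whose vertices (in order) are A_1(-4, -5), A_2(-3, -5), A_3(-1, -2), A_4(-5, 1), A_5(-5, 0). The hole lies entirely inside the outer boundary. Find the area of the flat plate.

175

Outer boundary:
Apply Gauss's area formula: 2A = Σ (x_i·y_{i+1} − x_{i+1}·y_i), indices taken mod 6.
Σ = (51) + (36) + (-6) + (108) + (92) + (94) = 375
Area = |Σ|/2 = 187.5.
Hole:
Σ = (5) + (1) + (-11) + (5) + (25) = 25
Area = |Σ|/2 = 12.5.
Net area = 187.5 − 12.5 = 175.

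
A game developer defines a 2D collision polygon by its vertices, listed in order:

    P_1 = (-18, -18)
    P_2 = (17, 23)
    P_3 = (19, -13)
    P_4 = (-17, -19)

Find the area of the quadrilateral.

692

Apply the shoelace formula: 2A = Σ (x_i·y_{i+1} − x_{i+1}·y_i), indices taken mod 4.
Σ = (-108) + (-658) + (-582) + (-36) = -1384
Area = |Σ|/2 = 692.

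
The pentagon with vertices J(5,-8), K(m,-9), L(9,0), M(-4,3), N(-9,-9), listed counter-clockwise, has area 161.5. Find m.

Write out the shoelace sum; only the two edges meeting at K involve m:
2·Area = [(5·(-9) − m·(-8)) + (m·0 − 9·(-9))] + 207
       = 8·m + 243 = 323
⇒ m = 10.

10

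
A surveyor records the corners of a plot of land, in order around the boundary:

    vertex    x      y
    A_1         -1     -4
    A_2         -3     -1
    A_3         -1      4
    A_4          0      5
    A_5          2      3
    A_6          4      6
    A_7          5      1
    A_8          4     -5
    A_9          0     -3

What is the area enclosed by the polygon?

Apply the shoelace formula: 2A = Σ (x_i·y_{i+1} − x_{i+1}·y_i), indices taken mod 9.
Σ = (-11) + (-13) + (-5) + (-10) + (0) + (-26) + (-29) + (-12) + (-3) = -109
Area = |Σ|/2 = 54.5.

54.5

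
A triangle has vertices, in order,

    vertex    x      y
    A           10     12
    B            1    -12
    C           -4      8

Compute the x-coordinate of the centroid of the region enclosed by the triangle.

7/3

Apply the shoelace formula. First the cross-terms c_i = x_i·y_{i+1} − x_{i+1}·y_i:
  -132, -40, -128  ⇒  2A = -300, A = -150.
Then Σ (x_i + x_{i+1})·c_i = -2100, so x̄ = -2100 / (6·(-150)) = 7/3.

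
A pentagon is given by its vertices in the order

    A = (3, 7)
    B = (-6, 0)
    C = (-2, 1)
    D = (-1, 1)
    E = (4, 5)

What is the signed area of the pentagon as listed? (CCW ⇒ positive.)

19.5

Apply Gauss's area formula: 2A = Σ (x_i·y_{i+1} − x_{i+1}·y_i), indices taken mod 5.
Σ = (42) + (-6) + (-1) + (-9) + (13) = 39
Signed area = Σ/2 = 19.5 (positive ⇒ counter-clockwise traversal).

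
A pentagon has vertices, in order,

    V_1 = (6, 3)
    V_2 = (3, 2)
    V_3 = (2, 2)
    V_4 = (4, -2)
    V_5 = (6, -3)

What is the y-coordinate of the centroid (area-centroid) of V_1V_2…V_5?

Apply Gauss's area formula. First the cross-terms c_i = x_i·y_{i+1} − x_{i+1}·y_i:
  3, 2, -12, 0, 36  ⇒  2A = 29, A = 14.5.
Then Σ (y_i + y_{i+1})·c_i = 23, so ȳ = 23 / (6·14.5) = 23/87.

23/87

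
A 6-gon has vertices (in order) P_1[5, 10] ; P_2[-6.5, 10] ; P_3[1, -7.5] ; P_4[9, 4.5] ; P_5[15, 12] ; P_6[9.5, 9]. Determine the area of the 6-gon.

Cross-terms: 115, 38.75, 72, 40.5, 21, 50  ⇒  Σ = 337.25
Area = |Σ|/2 = 168.625.

168.625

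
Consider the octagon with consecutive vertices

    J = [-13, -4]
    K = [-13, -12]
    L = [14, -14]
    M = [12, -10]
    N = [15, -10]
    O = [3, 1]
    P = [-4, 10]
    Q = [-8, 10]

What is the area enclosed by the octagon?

Apply Gauss's area formula: 2A = Σ (x_i·y_{i+1} − x_{i+1}·y_i), indices taken mod 8.
Cross-terms: 104, 350, 28, 30, 45, 34, 40, 162  ⇒  Σ = 793
Area = |Σ|/2 = 396.5.

396.5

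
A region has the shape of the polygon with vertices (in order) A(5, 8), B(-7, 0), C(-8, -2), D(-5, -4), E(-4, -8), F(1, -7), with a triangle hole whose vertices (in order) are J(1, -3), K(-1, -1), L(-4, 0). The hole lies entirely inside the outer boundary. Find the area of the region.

Outer boundary:
A→B: (5)(0) − (-7)(8) = 56
B→C: (-7)(-2) − (-8)(0) = 14
C→D: (-8)(-4) − (-5)(-2) = 22
D→E: (-5)(-8) − (-4)(-4) = 24
E→F: (-4)(-7) − (1)(-8) = 36
F→A: (1)(8) − (5)(-7) = 43
Σ = 195
Area = |Σ|/2 = 97.5.
Hole:
Apply the shoelace (surveyor's) formula: 2A = Σ (x_i·y_{i+1} − x_{i+1}·y_i), indices taken mod 3.
Σ = (-4) + (-4) + (12) = 4
Area = |Σ|/2 = 2.
Net area = 97.5 − 2 = 95.5.

95.5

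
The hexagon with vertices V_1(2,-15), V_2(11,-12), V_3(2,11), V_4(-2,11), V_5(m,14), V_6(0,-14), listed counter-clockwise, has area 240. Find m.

The doubled signed area Σ (x_i y_{i+1} − x_{i+1} y_i) is linear in m.
With m=0 it equals 330; the coefficient of m is -25 (from the two edges through V_5).
So -25·m + 330 = 2·240 = 480 ⇒ m = -6.

-6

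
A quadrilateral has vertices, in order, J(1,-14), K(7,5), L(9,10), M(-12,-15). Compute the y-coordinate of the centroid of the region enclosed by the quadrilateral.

Apply the shoelace (surveyor's) formula. First the cross-terms c_i = x_i·y_{i+1} − x_{i+1}·y_i:
  103, 25, -15, 183  ⇒  2A = 296, A = 148.
Then Σ (y_i + y_{i+1})·c_i = -5784, so ȳ = -5784 / (6·148) = -241/37.

-241/37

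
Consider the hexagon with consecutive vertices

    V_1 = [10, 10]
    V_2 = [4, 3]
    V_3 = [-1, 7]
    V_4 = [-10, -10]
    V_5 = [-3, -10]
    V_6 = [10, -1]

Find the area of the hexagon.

Apply the shoelace (surveyor's) formula: 2A = Σ (x_i·y_{i+1} − x_{i+1}·y_i), indices taken mod 6.
Σ = (-10) + (31) + (80) + (70) + (103) + (110) = 384
Area = |Σ|/2 = 192.

192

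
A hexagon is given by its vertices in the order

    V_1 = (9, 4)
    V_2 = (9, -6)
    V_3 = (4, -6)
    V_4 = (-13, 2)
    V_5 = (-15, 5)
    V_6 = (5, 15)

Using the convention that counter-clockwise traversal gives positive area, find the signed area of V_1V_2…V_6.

Apply the shoelace formula: 2A = Σ (x_i·y_{i+1} − x_{i+1}·y_i), indices taken mod 6.
Σ = (-90) + (-30) + (-70) + (-35) + (-250) + (-115) = -590
Signed area = Σ/2 = -295 (negative ⇒ clockwise traversal).

-295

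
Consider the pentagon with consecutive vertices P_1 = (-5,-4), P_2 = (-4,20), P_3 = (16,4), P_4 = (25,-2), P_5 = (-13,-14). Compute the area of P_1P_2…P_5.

489

Apply the surveyor's formula: 2A = Σ (x_i·y_{i+1} − x_{i+1}·y_i), indices taken mod 5.
P_1→P_2: (-5)(20) − (-4)(-4) = -116
P_2→P_3: (-4)(4) − (16)(20) = -336
P_3→P_4: (16)(-2) − (25)(4) = -132
P_4→P_5: (25)(-14) − (-13)(-2) = -376
P_5→P_1: (-13)(-4) − (-5)(-14) = -18
Σ = -978
Area = |Σ|/2 = 489.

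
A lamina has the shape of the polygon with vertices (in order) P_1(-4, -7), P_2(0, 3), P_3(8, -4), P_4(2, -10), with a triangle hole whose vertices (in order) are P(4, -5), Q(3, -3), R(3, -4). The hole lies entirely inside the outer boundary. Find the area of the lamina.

80.5

Outer boundary:
Apply the surveyor's formula: 2A = Σ (x_i·y_{i+1} − x_{i+1}·y_i), indices taken mod 4.
P_1→P_2: (-4)(3) − (0)(-7) = -12
P_2→P_3: (0)(-4) − (8)(3) = -24
P_3→P_4: (8)(-10) − (2)(-4) = -72
P_4→P_1: (2)(-7) − (-4)(-10) = -54
Σ = -162
Area = |Σ|/2 = 81.
Hole:
P→Q: (4)(-3) − (3)(-5) = 3
Q→R: (3)(-4) − (3)(-3) = -3
R→P: (3)(-5) − (4)(-4) = 1
Σ = 1
Area = |Σ|/2 = 0.5.
Net area = 81 − 0.5 = 80.5.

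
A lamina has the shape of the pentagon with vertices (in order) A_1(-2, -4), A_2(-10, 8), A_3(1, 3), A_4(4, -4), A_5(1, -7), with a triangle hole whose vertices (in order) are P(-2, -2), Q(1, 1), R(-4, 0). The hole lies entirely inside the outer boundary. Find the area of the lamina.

Outer boundary:
Σ = (-56) + (-38) + (-16) + (-24) + (-18) = -152
Area = |Σ|/2 = 76.
Hole:
Apply the surveyor's formula: 2A = Σ (x_i·y_{i+1} − x_{i+1}·y_i), indices taken mod 3.
Σ = (0) + (4) + (8) = 12
Area = |Σ|/2 = 6.
Net area = 76 − 6 = 70.

70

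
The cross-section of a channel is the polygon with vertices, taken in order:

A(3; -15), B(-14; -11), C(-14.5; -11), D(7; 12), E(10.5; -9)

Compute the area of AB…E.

Apply the shoelace (surveyor's) formula: 2A = Σ (x_i·y_{i+1} − x_{i+1}·y_i), indices taken mod 5.
Cross-terms: -243, -5.5, -97, -189, -130.5  ⇒  Σ = -665
Area = |Σ|/2 = 332.5.

332.5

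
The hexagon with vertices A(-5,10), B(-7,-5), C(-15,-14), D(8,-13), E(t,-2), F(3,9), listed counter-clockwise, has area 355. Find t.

10

The doubled signed area Σ (x_i y_{i+1} − x_{i+1} y_i) is linear in t.
With t=0 it equals 490; the coefficient of t is 22 (from the two edges through E).
So 22·t + 490 = 2·355 = 710 ⇒ t = 10.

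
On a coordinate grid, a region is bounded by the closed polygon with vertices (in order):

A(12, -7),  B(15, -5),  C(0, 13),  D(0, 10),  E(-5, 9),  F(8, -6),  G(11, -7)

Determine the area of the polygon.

132.5

Apply the surveyor's formula: 2A = Σ (x_i·y_{i+1} − x_{i+1}·y_i), indices taken mod 7.
A→B: (12)(-5) − (15)(-7) = 45
B→C: (15)(13) − (0)(-5) = 195
C→D: (0)(10) − (0)(13) = 0
D→E: (0)(9) − (-5)(10) = 50
E→F: (-5)(-6) − (8)(9) = -42
F→G: (8)(-7) − (11)(-6) = 10
G→A: (11)(-7) − (12)(-7) = 7
Σ = 265
Area = |Σ|/2 = 132.5.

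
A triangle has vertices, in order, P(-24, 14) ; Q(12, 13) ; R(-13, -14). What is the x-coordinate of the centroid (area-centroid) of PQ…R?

-25/3

Apply the shoelace (surveyor's) formula. First the cross-terms c_i = x_i·y_{i+1} − x_{i+1}·y_i:
  -480, 1, -518  ⇒  2A = -997, A = -498.5.
Then Σ (x_i + x_{i+1})·c_i = 24925, so x̄ = 24925 / (6·(-498.5)) = -25/3.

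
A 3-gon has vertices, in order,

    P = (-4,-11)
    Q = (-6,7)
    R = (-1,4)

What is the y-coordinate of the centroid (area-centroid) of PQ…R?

0

Apply Gauss's area formula. First the cross-terms c_i = x_i·y_{i+1} − x_{i+1}·y_i:
  -94, -17, 27  ⇒  2A = -84, A = -42.
Then Σ (y_i + y_{i+1})·c_i = 0, so ȳ = 0 / (6·(-42)) = 0.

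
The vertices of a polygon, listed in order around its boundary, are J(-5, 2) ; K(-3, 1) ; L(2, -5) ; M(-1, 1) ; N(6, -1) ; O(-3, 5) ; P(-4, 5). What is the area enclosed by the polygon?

27.5

Apply the shoelace formula: 2A = Σ (x_i·y_{i+1} − x_{i+1}·y_i), indices taken mod 7.
Σ = (1) + (13) + (-3) + (-5) + (27) + (5) + (17) = 55
Area = |Σ|/2 = 27.5.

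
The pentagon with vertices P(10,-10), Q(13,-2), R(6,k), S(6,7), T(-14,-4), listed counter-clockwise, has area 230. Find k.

6

Write out the shoelace sum; only the two edges meeting at R involve k:
2·Area = [(13·k − 6·(-2)) + (6·7 − 6·k)] + 364
       = 7·k + 418 = 460
⇒ k = 6.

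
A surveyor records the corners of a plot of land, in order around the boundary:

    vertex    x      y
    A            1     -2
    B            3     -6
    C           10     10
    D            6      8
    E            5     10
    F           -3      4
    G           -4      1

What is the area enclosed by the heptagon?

Cross-terms: 0, 90, 20, 20, 50, 13, 7  ⇒  Σ = 200
Area = |Σ|/2 = 100.

100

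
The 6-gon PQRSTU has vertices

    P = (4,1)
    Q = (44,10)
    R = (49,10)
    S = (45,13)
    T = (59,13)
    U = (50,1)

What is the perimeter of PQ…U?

126

|PQ| = √((40)² + (9)²) = √1681 = 41
|QR| = √((5)² + (0)²) = √25 = 5
|RS| = √((-4)² + (3)²) = √25 = 5
|ST| = √((14)² + (0)²) = √196 = 14
|TU| = √((-9)² + (-12)²) = √225 = 15
|UP| = √((-46)² + (0)²) = √2116 = 46
Perimeter = 41 + 5 + 5 + 14 + 15 + 46 = 126.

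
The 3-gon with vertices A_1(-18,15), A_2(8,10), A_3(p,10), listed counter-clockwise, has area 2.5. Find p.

9

The doubled signed area Σ (x_i y_{i+1} − x_{i+1} y_i) is linear in p.
With p=0 it equals -40; the coefficient of p is 5 (from the two edges through A_3).
So 5·p + -40 = 2·2.5 = 5 ⇒ p = 9.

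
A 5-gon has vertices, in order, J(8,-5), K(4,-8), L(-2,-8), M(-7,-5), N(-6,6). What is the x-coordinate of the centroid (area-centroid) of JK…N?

Apply the surveyor's formula. First the cross-terms c_i = x_i·y_{i+1} − x_{i+1}·y_i:
  -44, -48, -46, -72, -18  ⇒  2A = -228, A = -114.
Then Σ (x_i + x_{i+1})·c_i = 690, so x̄ = 690 / (6·(-114)) = -115/114.

-115/114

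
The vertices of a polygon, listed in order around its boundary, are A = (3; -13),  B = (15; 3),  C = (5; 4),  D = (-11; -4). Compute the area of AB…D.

Apply the surveyor's formula: 2A = Σ (x_i·y_{i+1} − x_{i+1}·y_i), indices taken mod 4.
Σ = (204) + (45) + (24) + (155) = 428
Area = |Σ|/2 = 214.

214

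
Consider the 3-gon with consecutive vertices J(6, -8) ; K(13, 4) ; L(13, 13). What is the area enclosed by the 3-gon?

31.5

Apply Gauss's area formula: 2A = Σ (x_i·y_{i+1} − x_{i+1}·y_i), indices taken mod 3.
Σ = (128) + (117) + (-182) = 63
Area = |Σ|/2 = 31.5.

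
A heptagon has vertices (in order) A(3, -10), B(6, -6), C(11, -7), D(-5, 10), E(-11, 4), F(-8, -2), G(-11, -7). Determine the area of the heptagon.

Apply the shoelace (surveyor's) formula: 2A = Σ (x_i·y_{i+1} − x_{i+1}·y_i), indices taken mod 7.
Σ = (42) + (24) + (75) + (90) + (54) + (34) + (131) = 450
Area = |Σ|/2 = 225.

225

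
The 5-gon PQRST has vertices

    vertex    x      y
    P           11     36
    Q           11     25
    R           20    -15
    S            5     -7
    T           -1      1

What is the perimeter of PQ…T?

116

|PQ| = √((0)² + (-11)²) = √121 = 11
|QR| = √((9)² + (-40)²) = √1681 = 41
|RS| = √((-15)² + (8)²) = √289 = 17
|ST| = √((-6)² + (8)²) = √100 = 10
|TP| = √((12)² + (35)²) = √1369 = 37
Perimeter = 11 + 41 + 17 + 10 + 37 = 116.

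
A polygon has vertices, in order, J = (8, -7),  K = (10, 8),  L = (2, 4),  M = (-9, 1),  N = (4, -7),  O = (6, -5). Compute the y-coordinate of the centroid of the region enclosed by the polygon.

Apply the surveyor's formula. First the cross-terms c_i = x_i·y_{i+1} − x_{i+1}·y_i:
  134, 24, 38, 59, 22, -2  ⇒  2A = 275, A = 137.5.
Then Σ (y_i + y_{i+1})·c_i = 18, so ȳ = 18 / (6·137.5) = 6/275.

6/275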